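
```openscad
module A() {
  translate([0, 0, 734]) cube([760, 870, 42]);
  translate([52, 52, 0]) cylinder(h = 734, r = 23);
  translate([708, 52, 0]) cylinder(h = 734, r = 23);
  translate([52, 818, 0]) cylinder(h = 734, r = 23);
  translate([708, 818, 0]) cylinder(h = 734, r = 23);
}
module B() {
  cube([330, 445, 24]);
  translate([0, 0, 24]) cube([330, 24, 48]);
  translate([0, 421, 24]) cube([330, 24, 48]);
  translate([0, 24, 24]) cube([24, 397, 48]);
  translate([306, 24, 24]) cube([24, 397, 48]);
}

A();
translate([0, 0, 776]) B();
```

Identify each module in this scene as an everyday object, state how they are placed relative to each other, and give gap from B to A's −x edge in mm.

The open box's min-x is at 0; the table's min-x is 0; gap = 0 mm.

A is a table. B is an open box. The open box is on top of the table. The gap from the open box to the table's −x edge is 0 mm.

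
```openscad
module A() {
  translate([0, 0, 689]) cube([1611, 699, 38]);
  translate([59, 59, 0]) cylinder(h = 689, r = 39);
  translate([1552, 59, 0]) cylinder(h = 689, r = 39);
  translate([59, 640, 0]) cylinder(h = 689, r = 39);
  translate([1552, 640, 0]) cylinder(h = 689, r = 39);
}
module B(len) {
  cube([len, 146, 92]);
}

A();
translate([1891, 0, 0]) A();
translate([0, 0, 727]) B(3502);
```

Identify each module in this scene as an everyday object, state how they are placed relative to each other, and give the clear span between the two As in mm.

A is a table. B is a beam. A beam spans the tops of two tables. The clear span between the two tables is 280 mm.

Second table starts at x = 1891; first ends at x = 1611; clear span = 1891 − 1611 = 280 mm.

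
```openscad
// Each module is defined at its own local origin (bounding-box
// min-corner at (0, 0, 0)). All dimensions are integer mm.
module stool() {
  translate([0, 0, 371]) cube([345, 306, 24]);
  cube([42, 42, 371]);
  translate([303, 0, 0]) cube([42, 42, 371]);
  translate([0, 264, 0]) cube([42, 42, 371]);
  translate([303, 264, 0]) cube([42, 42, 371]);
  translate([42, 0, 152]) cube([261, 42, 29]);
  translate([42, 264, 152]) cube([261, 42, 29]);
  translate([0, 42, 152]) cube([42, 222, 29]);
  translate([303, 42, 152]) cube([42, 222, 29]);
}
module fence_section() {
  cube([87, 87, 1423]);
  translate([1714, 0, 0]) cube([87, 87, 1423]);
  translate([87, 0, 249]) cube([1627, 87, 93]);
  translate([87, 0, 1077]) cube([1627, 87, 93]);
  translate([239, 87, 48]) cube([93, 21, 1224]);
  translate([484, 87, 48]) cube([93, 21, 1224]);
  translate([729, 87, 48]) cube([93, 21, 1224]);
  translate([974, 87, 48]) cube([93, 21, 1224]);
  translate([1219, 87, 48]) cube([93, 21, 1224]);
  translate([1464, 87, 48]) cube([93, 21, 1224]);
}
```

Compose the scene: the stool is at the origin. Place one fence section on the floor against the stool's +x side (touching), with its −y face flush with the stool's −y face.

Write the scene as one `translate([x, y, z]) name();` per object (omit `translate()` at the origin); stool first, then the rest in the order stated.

stool();
translate([345, 0, 0]) fence_section();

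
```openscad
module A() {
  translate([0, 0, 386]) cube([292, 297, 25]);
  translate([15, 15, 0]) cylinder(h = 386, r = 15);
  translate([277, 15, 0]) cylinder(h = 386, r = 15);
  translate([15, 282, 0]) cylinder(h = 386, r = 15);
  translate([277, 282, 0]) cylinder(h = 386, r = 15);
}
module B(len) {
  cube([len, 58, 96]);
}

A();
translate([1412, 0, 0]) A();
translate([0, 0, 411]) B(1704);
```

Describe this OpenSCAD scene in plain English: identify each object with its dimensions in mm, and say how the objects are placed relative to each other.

A is a four-legged stool. The seat is 292×297 mm, 25 mm thick, top at z = 411 mm. It stands on four round legs, each 30 mm in diameter, from z = 0 to the seat underside, each leg's axis is inset half a diameter from the nearest pair of seat edges (so the leg's bounding box is flush with the corner).

B is a rectangular beam 1704 mm long (x), 58 mm deep (y), 96 mm thick (z).

The beam spans the tops of two stools placed 1120 mm apart, resting at z = 411 mm.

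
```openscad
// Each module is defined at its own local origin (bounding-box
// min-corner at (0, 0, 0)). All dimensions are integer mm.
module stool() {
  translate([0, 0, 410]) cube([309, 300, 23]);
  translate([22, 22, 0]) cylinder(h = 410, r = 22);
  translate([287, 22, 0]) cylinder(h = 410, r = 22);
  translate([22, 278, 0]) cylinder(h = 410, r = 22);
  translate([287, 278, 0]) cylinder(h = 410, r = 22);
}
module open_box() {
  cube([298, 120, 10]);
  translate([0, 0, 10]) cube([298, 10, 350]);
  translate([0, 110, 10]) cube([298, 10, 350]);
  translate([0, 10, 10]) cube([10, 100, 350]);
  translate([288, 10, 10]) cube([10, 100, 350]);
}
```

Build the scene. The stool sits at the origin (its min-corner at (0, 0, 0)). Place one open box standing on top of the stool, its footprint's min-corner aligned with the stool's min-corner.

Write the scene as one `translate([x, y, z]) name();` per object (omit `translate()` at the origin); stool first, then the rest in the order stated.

stool();
translate([0, 0, 433]) open_box();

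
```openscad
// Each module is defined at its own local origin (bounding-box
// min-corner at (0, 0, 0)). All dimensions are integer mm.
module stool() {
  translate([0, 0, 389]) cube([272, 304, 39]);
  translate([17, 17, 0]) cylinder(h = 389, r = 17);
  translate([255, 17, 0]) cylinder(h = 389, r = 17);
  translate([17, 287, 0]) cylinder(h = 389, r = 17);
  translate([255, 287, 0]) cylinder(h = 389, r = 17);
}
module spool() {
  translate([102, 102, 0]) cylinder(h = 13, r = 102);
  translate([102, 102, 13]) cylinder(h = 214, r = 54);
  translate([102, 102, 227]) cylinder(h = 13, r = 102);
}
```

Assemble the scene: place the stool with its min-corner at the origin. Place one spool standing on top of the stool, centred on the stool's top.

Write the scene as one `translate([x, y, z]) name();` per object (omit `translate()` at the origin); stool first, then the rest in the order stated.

stool();
translate([34, 50, 428]) spool();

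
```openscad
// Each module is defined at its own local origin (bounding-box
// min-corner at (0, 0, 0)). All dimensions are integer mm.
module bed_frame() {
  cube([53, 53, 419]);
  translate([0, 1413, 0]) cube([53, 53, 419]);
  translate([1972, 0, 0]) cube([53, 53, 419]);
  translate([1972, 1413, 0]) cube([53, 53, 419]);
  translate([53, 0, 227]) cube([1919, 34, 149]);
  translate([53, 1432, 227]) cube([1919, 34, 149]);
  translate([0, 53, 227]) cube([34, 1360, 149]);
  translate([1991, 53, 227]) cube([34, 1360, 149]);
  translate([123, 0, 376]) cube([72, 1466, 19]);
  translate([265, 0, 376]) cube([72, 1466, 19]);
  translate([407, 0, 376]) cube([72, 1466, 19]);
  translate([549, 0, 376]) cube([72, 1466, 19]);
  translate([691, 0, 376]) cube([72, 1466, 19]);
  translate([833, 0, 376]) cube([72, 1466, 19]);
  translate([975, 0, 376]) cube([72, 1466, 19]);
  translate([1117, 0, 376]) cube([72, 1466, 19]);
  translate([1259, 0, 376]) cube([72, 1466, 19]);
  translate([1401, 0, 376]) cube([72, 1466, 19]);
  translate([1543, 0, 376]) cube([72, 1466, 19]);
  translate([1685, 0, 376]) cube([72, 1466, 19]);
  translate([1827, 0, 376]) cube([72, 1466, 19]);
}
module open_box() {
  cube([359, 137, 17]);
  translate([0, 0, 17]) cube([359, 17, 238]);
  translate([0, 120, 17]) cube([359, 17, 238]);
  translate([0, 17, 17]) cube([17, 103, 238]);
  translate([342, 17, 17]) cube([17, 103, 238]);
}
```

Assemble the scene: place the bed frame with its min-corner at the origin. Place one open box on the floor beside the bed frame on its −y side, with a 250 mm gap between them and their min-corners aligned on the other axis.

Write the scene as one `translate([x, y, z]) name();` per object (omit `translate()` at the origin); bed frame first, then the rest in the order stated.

bed_frame();
translate([0, -387, 0]) open_box();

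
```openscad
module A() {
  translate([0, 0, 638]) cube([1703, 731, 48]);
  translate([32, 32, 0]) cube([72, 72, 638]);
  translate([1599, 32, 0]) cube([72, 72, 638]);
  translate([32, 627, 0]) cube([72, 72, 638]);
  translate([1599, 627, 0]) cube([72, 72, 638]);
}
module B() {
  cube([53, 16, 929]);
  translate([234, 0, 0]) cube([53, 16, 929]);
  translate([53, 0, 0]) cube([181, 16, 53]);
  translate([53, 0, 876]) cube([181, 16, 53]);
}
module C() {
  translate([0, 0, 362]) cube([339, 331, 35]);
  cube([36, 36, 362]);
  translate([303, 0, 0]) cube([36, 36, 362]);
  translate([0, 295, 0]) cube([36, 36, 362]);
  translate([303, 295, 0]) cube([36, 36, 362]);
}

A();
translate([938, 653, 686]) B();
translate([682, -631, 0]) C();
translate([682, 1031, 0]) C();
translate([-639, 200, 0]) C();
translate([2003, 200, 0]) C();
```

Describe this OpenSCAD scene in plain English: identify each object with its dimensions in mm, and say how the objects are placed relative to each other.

A is a table: top 1703 mm (x) × 731 mm (y), 48 mm thick, upper face at z = 686 mm, on four 72×72 mm square legs, each inset 32 mm from the nearest pair of top edges, running from z = 0 to the bottom of the top.

B is a picture frame with a 181×823 mm rectangular opening (x by z) and a uniform 53 mm border on every side. Frame depth is 16 mm along y. It is built from two vertical stiles running the full outside height and two horizontal rails spanning the gap between the stiles.

C is a four-legged stool. The seat is a 339×331×35 mm slab whose top surface is at z = 397 mm; four square legs, each 36×36 mm in cross-section, run from the floor (z = 0) to the underside of the seat, each flush with a corner of the seat.

The picture frame is on top of the table. Four stools sit around the table at the −y, +y, −x, +x sides.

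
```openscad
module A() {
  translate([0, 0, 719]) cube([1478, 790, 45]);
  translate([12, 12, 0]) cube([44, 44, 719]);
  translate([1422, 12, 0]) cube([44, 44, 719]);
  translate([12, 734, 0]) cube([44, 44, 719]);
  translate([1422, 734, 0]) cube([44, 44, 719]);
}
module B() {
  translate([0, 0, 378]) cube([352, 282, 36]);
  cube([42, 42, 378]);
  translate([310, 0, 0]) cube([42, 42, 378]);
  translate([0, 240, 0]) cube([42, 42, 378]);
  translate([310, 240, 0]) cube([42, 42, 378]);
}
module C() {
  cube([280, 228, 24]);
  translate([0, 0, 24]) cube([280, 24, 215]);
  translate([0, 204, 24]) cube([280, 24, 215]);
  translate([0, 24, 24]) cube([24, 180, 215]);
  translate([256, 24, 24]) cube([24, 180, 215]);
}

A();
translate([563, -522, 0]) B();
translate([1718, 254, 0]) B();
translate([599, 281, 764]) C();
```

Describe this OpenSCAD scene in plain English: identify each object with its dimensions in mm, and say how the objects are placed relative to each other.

A is a table: top 1478 mm (x) × 790 mm (y), 45 mm thick, upper face at z = 764 mm, on four 44×44 mm square legs, each inset 12 mm from the nearest pair of top edges, running from z = 0 to the bottom of the top.

B is a simple wooden stool: a rectangular seat 352 mm (x) by 282 mm (y), 36 mm thick, top face at z = 414 mm, on four square legs, each 42×42 mm in cross-section. The legs rest on z = 0, each flush with a corner of the seat.

C is an open-topped rectangular box: outside dimensions 280×228×239 mm, with a uniform wall and base thickness of 24 mm. The base is a full 280×228 slab on the floor; four walls sit on top of the base. The front and back walls (the −y and +y sides) span the full width; the two side walls fit between them.

Two stools sit around the table at the −y, +x sides. The open box is on top of the table, centred.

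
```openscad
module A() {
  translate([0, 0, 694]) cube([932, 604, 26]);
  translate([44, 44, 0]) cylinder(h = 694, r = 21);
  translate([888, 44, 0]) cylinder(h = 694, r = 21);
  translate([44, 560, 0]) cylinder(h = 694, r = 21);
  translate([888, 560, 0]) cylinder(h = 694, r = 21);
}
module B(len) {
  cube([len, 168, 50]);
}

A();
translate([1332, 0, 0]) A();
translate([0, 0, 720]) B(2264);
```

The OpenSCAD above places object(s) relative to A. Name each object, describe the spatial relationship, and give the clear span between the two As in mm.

Second table starts at x = 1332; first ends at x = 932; clear span = 1332 − 932 = 400 mm.

A is a table. B is a beam. A beam spans the tops of two tables. The clear span between the two tables is 400 mm.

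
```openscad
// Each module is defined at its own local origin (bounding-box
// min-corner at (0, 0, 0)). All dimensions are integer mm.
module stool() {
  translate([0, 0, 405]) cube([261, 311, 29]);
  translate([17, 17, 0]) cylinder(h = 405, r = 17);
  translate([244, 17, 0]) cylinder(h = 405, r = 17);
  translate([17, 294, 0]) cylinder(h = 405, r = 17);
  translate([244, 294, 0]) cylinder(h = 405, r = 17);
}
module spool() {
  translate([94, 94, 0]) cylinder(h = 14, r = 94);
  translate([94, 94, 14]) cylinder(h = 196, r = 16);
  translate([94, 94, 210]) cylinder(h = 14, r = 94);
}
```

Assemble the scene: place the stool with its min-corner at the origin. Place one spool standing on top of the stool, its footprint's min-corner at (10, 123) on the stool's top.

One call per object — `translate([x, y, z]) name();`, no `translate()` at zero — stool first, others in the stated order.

stool();
translate([10, 123, 434]) spool();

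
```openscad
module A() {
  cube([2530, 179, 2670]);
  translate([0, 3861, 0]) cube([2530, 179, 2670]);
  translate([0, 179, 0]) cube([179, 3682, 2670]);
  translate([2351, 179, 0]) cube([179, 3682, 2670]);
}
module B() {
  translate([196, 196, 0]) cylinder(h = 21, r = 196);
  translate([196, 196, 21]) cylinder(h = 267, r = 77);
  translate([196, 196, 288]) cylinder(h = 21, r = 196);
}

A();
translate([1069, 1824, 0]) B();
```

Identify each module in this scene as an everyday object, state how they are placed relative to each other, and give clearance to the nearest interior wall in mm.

Clearances: x = 890, y = 1645; minimum 890 mm.

A is a house frame. B is a spool. The spool sits inside the house frame, centred. The clearance to the nearest interior wall is 890 mm.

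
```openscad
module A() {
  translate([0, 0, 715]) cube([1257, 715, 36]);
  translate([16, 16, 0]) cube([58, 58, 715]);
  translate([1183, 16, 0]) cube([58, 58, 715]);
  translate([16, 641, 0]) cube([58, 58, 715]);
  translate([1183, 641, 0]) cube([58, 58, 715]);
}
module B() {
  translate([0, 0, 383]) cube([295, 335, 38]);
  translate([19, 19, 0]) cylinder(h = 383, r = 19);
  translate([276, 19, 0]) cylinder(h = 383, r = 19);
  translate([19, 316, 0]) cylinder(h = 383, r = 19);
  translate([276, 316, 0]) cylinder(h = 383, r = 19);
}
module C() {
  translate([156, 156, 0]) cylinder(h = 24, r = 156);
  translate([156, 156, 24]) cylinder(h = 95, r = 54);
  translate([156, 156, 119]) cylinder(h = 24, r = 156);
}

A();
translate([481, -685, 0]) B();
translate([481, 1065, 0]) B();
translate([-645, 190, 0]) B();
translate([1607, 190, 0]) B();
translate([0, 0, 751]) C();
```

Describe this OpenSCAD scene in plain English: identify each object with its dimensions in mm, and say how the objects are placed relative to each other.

A is a table with a 1257×715 mm rectangular top, 36 mm thick, top surface at z = 751 mm, supported by four 58×58 mm square legs, each inset 16 mm from the nearest pair of top edges, running from the floor.

B is a four-legged stool. The seat is 295×335 mm, 38 mm thick, top at z = 421 mm. It stands on four round legs, each 38 mm in diameter, from z = 0 to the seat underside, each leg's axis is inset half a diameter from the nearest pair of seat edges (so the leg's bounding box is flush with the corner).

C is a spool: two coaxial disc flanges of radius 156 mm and thickness 24 mm, joined by a core cylinder of radius 54 mm and height 95 mm. The lower flange rests on z = 0 and the three cylinders share a vertical axis.

Four stools sit around the table at the −y, +y, −x, +x sides. The spool is on top of the table.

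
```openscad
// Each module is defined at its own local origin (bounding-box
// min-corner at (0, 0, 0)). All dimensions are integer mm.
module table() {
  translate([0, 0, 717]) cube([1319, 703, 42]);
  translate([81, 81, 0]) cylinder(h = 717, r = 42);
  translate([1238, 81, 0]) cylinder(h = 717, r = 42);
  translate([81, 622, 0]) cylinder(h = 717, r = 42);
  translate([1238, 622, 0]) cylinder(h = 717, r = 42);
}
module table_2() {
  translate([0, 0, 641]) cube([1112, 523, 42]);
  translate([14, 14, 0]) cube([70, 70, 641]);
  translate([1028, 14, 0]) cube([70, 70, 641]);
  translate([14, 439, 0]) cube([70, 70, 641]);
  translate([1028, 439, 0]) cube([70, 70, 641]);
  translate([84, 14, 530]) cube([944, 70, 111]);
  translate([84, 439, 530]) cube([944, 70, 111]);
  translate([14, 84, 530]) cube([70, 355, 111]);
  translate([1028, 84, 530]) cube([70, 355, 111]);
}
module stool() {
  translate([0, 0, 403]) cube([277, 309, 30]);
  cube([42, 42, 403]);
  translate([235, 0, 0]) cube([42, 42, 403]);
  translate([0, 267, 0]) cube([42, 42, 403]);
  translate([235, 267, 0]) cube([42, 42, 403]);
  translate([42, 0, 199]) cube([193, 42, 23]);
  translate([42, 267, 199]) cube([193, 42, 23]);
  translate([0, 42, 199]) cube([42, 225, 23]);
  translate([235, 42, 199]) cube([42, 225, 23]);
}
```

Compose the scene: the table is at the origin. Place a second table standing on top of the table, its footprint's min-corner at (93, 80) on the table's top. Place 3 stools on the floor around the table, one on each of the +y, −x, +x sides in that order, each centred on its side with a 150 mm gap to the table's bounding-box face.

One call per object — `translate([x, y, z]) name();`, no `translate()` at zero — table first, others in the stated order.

table();
translate([93, 80, 759]) table_2();
translate([521, 853, 0]) stool();
translate([-427, 197, 0]) stool();
translate([1469, 197, 0]) stool();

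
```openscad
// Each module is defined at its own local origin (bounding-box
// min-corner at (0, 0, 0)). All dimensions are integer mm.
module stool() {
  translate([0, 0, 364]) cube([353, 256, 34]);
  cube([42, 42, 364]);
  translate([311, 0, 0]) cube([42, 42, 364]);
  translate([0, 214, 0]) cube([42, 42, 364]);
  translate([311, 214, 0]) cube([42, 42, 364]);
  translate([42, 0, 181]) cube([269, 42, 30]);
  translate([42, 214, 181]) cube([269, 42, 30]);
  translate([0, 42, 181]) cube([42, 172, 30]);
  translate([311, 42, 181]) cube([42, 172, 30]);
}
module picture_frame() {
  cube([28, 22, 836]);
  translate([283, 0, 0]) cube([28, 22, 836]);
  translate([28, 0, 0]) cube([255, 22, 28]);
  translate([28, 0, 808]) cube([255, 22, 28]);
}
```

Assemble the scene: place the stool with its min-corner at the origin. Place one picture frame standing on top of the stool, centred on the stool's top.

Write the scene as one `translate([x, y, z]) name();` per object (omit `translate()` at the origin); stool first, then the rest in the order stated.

stool();
translate([21, 117, 398]) picture_frame();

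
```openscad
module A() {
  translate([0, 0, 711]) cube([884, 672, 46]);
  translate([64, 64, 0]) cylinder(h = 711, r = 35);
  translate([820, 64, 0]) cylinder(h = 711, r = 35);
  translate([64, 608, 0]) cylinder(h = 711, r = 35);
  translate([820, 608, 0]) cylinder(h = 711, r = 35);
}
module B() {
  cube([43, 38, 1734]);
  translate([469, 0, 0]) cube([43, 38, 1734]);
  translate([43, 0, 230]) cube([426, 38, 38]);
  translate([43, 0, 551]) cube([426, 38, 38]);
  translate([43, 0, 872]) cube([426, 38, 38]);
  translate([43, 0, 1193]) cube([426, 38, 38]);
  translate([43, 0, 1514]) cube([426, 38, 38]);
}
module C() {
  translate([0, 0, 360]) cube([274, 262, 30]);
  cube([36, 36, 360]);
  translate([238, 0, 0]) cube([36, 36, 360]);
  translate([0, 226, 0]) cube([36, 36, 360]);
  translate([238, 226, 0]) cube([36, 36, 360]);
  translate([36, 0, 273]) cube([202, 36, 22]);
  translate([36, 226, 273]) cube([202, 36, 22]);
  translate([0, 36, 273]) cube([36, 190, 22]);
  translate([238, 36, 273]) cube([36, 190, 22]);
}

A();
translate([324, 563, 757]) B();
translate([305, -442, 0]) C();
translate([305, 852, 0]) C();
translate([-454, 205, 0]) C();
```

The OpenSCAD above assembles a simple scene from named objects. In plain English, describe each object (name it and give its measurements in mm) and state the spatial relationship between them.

A is a rectangular dining table. The top is 884×672×46 mm with its upper surface at z = 757 mm. It stands on four round legs of 70 mm diameter, each leg's bounding box inset 29 mm from the nearest pair of top edges, running from the floor to the underside of the top.

B is a wooden ladder with two side rails of 43×38 mm section and 1734 mm height, set 512 mm apart overall. Between them run 5 rectangular rungs (38 mm deep, 38 mm thick), front faces flush with the rails' −y face. The bottom of the first rung is 230 mm above the floor and each subsequent rung is 321 mm higher than the one below.

C is a four-legged stool. The seat is 274×262 mm, 30 mm thick, top at z = 390 mm. It stands on four square legs, each 36×36 mm in cross-section, from z = 0 to the seat underside, each flush with a corner of the seat. Four stretchers, 36 mm wide and 22 mm tall, connect adjacent legs with their undersides at z = 273 mm, each running between the inner faces of the legs it joins and aligned with the legs' outer faces on the other axis.

The ladder is on top of the table. Three stools sit around the table at the −y, +y, −x sides.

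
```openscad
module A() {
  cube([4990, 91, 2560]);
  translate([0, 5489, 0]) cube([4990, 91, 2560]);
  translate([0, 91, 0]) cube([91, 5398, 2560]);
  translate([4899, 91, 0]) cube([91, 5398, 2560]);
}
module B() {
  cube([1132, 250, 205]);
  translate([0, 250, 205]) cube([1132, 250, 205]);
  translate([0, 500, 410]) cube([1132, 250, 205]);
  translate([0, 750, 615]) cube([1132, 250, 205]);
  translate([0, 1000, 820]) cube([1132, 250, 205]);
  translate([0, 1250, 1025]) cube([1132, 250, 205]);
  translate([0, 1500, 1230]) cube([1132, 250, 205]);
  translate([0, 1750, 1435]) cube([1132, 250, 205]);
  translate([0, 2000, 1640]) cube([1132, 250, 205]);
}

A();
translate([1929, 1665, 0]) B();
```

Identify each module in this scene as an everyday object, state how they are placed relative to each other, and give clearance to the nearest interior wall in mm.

A is a house frame. B is a staircase. The staircase sits inside the house frame, centred. The clearance to the nearest interior wall is 1574 mm.

Clearances: x = 1838, y = 1574; minimum 1574 mm.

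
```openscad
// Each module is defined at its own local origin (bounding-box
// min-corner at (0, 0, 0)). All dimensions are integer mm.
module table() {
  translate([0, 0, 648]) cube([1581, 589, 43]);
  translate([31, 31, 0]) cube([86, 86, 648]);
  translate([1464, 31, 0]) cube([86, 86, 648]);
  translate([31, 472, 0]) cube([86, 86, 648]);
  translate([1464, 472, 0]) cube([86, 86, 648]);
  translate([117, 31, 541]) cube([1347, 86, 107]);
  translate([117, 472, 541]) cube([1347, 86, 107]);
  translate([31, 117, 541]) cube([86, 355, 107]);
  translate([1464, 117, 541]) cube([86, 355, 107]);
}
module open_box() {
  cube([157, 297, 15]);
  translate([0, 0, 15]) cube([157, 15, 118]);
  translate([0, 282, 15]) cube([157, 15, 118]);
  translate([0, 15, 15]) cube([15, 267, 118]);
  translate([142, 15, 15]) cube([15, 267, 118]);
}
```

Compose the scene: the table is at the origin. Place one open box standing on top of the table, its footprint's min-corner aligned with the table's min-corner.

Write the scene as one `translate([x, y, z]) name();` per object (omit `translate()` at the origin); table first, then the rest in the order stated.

table();
translate([0, 0, 691]) open_box();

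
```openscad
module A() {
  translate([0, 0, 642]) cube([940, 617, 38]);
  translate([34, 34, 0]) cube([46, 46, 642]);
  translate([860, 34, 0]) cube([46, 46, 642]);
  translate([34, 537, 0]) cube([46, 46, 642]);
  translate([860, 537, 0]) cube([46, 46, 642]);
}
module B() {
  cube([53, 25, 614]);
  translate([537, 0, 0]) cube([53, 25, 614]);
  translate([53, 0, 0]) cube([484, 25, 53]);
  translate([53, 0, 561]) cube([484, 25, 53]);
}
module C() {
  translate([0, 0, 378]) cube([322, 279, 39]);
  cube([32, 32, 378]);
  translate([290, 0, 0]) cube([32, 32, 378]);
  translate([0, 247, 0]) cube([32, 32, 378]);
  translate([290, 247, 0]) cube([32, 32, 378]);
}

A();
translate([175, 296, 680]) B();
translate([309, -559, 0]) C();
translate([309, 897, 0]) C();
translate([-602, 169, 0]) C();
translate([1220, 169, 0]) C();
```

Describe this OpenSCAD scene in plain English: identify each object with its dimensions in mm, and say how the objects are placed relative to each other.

A is a rectangular dining table. The top is 940×617×38 mm with its upper surface at z = 680 mm. It stands on four 46×46 mm square legs, each inset 34 mm from the nearest pair of top edges, running from the floor to the underside of the top.

B is a picture frame with a 484×508 mm rectangular opening (x by z) and a uniform 53 mm border on every side. Frame depth is 25 mm along y. It is built from two vertical stiles running the full outside height and two horizontal rails spanning the gap between the stiles.

C is a four-legged stool. The seat is a 322×279×39 mm slab whose top surface is at z = 417 mm; four square legs, each 32×32 mm in cross-section, run from the floor (z = 0) to the underside of the seat, each flush with a corner of the seat.

The picture frame is on top of the table, centred. Four stools sit around the table at the −y, +y, −x, +x sides.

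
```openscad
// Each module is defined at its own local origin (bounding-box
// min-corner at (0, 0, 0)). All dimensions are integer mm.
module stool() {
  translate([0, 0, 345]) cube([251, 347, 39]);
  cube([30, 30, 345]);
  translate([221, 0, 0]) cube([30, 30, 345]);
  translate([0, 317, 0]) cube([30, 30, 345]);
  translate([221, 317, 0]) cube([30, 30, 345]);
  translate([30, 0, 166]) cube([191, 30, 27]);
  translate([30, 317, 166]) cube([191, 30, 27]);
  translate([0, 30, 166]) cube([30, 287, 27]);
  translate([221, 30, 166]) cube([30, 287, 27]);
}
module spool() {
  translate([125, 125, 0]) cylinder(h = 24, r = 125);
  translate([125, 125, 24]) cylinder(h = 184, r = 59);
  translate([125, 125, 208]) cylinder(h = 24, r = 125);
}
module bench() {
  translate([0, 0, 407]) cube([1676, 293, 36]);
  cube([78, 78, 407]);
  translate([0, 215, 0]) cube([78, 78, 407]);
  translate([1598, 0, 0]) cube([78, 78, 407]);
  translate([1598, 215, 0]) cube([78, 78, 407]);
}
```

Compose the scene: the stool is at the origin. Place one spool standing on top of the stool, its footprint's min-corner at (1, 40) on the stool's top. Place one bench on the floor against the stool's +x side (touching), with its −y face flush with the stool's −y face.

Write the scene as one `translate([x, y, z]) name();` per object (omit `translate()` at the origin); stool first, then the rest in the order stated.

stool();
translate([1, 40, 384]) spool();
translate([251, 0, 0]) bench();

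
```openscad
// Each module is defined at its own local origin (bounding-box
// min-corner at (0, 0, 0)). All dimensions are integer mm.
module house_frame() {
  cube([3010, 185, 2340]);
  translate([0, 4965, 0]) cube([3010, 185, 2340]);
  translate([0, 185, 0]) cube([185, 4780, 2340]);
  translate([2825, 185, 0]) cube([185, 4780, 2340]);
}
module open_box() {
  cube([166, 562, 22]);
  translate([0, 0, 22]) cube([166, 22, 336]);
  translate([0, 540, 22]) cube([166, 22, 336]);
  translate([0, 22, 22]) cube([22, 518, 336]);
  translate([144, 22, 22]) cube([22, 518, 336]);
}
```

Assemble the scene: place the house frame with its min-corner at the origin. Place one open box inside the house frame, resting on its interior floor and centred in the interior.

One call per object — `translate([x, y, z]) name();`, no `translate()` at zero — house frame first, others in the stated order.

house_frame();
translate([1422, 2294, 0]) open_box();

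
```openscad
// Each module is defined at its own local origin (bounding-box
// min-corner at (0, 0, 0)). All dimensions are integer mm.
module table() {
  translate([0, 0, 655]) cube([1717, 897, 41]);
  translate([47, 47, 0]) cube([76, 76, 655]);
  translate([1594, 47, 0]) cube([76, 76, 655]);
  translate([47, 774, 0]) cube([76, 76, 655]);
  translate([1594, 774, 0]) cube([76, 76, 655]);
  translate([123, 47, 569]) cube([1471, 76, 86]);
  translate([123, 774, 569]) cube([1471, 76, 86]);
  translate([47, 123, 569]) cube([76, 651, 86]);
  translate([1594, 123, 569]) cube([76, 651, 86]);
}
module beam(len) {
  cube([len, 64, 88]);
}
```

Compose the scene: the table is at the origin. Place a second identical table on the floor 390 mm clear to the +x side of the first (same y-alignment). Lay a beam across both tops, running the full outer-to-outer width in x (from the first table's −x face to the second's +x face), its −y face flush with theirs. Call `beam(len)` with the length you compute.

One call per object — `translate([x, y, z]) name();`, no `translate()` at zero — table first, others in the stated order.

table();
translate([2107, 0, 0]) table();
translate([0, 0, 696]) beam(3824);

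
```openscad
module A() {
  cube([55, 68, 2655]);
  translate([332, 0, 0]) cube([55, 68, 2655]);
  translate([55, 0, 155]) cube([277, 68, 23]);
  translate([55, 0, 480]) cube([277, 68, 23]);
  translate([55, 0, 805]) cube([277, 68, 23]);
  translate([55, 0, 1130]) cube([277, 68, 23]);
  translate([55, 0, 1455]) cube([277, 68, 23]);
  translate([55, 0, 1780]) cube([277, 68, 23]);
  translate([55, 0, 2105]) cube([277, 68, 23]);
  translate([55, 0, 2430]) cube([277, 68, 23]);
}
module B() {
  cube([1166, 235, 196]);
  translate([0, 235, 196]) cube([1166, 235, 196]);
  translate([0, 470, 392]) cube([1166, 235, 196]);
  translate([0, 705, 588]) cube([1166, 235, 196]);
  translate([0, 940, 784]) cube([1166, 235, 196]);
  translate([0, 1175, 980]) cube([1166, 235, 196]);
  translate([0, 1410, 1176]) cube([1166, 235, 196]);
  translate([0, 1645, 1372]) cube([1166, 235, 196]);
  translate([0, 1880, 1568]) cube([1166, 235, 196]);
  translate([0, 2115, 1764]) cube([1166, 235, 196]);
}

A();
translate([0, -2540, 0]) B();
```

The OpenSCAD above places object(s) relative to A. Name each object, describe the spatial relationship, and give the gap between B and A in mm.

The staircase's nearest face is 190 mm from the ladder's −y face.

A is a ladder. B is a staircase. The staircase is on the floor beside the ladder on its −y side. The gap between the staircase and the ladder is 190 mm.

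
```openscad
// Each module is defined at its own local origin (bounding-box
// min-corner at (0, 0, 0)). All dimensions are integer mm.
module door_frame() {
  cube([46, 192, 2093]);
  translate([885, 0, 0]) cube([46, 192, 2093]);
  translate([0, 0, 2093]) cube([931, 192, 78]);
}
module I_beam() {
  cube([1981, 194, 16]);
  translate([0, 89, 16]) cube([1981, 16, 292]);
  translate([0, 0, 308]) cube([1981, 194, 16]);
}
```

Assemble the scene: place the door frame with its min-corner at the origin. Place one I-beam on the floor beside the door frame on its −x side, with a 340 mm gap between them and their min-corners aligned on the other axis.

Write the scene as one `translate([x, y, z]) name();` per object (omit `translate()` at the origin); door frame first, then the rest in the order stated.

door_frame();
translate([-2321, 0, 0]) I_beam();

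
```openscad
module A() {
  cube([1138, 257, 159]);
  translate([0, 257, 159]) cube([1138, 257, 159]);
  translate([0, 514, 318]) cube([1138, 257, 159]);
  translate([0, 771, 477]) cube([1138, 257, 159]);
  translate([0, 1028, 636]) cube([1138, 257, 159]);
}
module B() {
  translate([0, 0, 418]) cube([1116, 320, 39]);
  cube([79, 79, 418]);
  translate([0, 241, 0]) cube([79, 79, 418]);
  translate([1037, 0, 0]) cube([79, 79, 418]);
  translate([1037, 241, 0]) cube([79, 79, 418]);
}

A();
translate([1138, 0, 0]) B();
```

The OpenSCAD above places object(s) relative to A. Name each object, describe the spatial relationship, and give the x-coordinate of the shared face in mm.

The staircase's +x face and the bench's −x face are both at x = 1138 mm.

A is a staircase. B is a bench. The bench is against the staircase's +x side, with their −y faces flush. The x-coordinate of the shared face is 1138 mm.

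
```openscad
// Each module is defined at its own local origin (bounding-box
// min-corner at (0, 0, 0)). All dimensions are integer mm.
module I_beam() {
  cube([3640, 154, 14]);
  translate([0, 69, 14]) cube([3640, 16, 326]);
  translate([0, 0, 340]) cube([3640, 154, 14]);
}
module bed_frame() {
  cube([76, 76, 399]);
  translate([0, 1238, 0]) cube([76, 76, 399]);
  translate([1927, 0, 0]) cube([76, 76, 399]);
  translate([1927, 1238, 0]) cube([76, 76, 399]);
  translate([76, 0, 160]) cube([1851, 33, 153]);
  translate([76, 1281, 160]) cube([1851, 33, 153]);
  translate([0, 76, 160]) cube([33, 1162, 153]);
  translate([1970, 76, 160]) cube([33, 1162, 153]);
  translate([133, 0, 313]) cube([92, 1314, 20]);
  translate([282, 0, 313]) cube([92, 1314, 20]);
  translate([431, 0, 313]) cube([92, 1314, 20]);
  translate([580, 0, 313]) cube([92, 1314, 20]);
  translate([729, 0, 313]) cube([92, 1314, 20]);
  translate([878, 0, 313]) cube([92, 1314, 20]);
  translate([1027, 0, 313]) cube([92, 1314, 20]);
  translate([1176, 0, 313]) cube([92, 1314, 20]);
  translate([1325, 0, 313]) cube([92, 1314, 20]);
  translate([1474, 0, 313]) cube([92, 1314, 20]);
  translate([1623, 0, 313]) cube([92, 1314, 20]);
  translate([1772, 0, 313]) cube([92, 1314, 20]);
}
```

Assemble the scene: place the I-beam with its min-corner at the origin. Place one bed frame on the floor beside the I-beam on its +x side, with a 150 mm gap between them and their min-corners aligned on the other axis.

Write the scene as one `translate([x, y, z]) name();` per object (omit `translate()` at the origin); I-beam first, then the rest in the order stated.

I_beam();
translate([3790, 0, 0]) bed_frame();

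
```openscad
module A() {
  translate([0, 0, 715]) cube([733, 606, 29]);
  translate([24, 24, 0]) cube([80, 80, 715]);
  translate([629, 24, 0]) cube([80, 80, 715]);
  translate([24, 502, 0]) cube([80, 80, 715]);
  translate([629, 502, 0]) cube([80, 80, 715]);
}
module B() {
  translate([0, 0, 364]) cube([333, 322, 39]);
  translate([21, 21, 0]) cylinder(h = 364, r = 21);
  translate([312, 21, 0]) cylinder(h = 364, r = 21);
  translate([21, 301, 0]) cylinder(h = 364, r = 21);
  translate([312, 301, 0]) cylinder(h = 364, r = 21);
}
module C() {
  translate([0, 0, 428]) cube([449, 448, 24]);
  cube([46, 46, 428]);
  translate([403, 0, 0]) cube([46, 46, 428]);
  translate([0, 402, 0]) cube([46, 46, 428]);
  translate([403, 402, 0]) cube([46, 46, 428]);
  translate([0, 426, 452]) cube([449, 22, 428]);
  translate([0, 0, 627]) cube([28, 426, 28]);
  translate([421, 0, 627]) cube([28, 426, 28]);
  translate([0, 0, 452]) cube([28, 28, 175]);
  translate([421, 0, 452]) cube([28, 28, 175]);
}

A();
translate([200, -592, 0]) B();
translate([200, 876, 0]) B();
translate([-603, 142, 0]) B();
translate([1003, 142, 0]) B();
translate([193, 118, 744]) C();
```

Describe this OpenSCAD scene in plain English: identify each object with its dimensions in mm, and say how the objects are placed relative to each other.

A is a table with a 733×606 mm rectangular top, 29 mm thick, top surface at z = 744 mm, supported by four 80×80 mm square legs, each inset 24 mm from the nearest pair of top edges, running from the floor.

B is a simple wooden stool: a rectangular seat 333 mm (x) by 322 mm (y), 39 mm thick, top face at z = 403 mm, on four round legs, each 42 mm in diameter. The legs rest on z = 0, each leg's axis is inset half a diameter from the nearest pair of seat edges (so the leg's bounding box is flush with the corner).

C is a chair: 449×448 mm seat, 24 mm thick, top at z = 452 mm, on four 46 mm square corner legs flush with the seat edges. A 22 mm thick backrest slab spans the full seat width, extending 428 mm above the seat top, its back face flush with the seat's +y edge. Two armrests of 28×28 mm section run along each side from the seat's front edge to the front of the backrest, top faces 203 mm above the seat top and outer faces flush with the seat's x-edges; a 28×28 mm post under the front of each armrest stands on the seat at the front corner.

Four stools sit around the table at the −y, +y, −x, +x sides. The chair is on top of the table.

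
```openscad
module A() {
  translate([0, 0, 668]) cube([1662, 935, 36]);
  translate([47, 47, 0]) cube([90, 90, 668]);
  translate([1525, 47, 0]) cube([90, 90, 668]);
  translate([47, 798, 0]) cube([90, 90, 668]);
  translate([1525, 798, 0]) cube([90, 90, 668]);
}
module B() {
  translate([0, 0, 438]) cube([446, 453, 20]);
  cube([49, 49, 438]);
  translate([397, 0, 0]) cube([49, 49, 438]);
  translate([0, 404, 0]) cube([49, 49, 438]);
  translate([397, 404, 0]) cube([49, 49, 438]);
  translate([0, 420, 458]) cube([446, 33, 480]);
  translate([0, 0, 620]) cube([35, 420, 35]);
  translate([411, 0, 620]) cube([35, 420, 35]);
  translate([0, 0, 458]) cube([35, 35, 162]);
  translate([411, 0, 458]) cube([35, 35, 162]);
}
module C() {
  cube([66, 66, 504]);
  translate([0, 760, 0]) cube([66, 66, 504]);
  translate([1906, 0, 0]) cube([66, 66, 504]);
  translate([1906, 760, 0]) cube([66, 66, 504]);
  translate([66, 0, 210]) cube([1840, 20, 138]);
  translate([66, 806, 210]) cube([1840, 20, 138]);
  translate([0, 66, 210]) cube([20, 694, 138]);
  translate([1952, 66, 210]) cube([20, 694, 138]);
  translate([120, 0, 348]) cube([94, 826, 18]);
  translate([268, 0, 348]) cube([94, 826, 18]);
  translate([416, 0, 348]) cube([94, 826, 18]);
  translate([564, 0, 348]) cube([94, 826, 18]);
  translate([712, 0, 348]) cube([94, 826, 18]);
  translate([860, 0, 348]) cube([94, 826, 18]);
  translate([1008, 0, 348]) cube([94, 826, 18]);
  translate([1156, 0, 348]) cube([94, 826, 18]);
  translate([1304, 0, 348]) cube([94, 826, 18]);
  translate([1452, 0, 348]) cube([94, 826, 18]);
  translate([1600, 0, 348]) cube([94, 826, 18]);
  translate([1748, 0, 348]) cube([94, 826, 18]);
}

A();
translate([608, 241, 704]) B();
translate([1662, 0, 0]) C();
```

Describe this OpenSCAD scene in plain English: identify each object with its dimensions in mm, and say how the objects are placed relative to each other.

A is a table with a 1662×935 mm rectangular top, 36 mm thick, top surface at z = 704 mm, supported by four 90×90 mm square legs, each inset 47 mm from the nearest pair of top edges, running from the floor.

B is a chair: 446×453 mm seat, 20 mm thick, top at z = 458 mm, on four 49 mm square corner legs flush with the seat edges. A 33 mm thick backrest slab spans the full seat width, extending 480 mm above the seat top, its back face flush with the seat's +y edge. Two armrests of 35×35 mm section run along each side from the seat's front edge to the front of the backrest, top faces 197 mm above the seat top and outer faces flush with the seat's x-edges; a 35×35 mm post under the front of each armrest stands on the seat at the front corner.

C is a bed frame 1972 mm long (x) by 826 mm wide (y). Four 66×66 mm corner posts, 504 mm tall, at the corners of the footprint. Four rails of 20 mm thickness and 138 mm height run between adjacent posts with their undersides at z = 210 mm, their outer faces flush with the outside of the frame (the two x-running rails run between the posts' inner faces; the two y-running rails run between the posts' inner faces). 12 slats, each 94 mm wide (x) and 18 mm thick, lie across the top of the two x-running rails, running the full 826 mm width of the frame in y; the slats are evenly spaced along x between the inner faces of the end posts with equal gaps (rounded down to the nearest mm) at the −x end and between each pair — any rounding remainder accumulates at the +x end.

The chair is on top of the table, centred. The bed frame is against the table's +x side, with their −y faces flush.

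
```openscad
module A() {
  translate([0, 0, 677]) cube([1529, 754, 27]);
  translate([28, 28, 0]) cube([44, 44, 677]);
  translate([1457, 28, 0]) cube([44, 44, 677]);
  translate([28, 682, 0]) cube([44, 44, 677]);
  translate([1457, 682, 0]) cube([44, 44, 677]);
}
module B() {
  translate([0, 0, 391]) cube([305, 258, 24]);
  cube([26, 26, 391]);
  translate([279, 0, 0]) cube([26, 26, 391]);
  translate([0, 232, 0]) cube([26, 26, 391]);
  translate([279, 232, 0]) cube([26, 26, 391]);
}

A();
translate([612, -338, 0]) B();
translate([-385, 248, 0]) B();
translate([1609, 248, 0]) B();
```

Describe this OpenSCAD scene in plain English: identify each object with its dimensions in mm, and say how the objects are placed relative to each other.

A is a table with a 1529×754 mm rectangular top, 27 mm thick, top surface at z = 704 mm, supported by four 44×44 mm square legs, each inset 28 mm from the nearest pair of top edges, running from the floor.

B is a four-legged stool. The seat is 305×258 mm, 24 mm thick, top at z = 415 mm. It stands on four square legs, each 26×26 mm in cross-section, from z = 0 to the seat underside, each flush with a corner of the seat.

Three stools sit around the table at the −y, −x, +x sides.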